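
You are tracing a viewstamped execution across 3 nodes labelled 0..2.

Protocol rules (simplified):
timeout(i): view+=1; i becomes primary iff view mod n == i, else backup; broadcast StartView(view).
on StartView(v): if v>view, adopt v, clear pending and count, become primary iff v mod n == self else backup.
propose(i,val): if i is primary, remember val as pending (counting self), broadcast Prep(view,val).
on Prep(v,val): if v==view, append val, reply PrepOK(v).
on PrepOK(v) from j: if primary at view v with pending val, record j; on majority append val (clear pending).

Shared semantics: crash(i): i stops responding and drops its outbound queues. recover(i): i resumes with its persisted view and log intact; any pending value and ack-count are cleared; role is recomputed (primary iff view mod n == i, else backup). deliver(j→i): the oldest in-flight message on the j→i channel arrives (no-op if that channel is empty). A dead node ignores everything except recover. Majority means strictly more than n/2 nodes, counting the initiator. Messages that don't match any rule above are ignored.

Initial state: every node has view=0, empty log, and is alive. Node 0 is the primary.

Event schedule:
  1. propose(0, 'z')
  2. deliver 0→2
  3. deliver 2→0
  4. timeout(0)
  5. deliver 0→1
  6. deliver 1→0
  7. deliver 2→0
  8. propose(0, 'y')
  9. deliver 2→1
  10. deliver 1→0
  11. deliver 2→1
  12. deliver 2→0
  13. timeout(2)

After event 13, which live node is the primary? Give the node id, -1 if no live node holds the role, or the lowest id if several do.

after 1 — propose(0,'z'): ·
after 2 — deliver 0→2: n2:back/v0/[z]
after 3 — deliver 2→0: n0:prim/v0/[z]
after 4 — timeout(0): n0:back/v1/[z]
after 5 — deliver 0→1: n1:back/v0/[z]
after 6 — deliver 1→0: ·
after 7 — deliver 2→0: ·
after 8 — propose(0,'y'): ·
after 9 — deliver 2→1: ·
after 10 — deliver 1→0: ·
after 11 — deliver 2→1: ·
after 12 — deliver 2→0: ·
after 13 — timeout(2): n2:back/v1/[z]

-1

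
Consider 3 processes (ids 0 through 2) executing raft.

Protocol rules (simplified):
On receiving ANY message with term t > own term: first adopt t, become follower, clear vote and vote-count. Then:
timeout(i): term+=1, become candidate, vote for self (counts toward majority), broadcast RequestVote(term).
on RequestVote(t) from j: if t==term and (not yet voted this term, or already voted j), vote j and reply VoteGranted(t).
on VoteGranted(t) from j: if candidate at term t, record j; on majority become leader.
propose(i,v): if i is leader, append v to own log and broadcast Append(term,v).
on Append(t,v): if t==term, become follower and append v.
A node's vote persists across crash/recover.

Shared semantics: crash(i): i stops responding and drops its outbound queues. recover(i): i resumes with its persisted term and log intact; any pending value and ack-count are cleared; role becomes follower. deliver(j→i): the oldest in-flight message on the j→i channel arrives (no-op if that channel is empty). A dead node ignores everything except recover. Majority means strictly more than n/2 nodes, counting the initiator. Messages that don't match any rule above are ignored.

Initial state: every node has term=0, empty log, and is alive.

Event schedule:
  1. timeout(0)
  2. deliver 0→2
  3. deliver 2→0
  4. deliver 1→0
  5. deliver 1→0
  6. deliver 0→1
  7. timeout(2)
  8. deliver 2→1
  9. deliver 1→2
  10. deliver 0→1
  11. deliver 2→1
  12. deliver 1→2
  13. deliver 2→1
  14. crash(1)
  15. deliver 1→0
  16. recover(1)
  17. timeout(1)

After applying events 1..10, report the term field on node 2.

2

e1 timeout(0): 0[cand,t=1,-]
e2 deliver 0→2: 2[foll,t=1,-]
e3 deliver 2→0: 0[lead,t=1,-]
e4 deliver 1→0: ·
e5 deliver 1→0: ·
e6 deliver 0→1: 1[foll,t=1,-]
e7 timeout(2): 2[cand,t=2,-]
e8 deliver 2→1: 1[foll,t=2,-]
e9 deliver 1→2: 2[lead,t=2,-]
e10 deliver 0→1: ·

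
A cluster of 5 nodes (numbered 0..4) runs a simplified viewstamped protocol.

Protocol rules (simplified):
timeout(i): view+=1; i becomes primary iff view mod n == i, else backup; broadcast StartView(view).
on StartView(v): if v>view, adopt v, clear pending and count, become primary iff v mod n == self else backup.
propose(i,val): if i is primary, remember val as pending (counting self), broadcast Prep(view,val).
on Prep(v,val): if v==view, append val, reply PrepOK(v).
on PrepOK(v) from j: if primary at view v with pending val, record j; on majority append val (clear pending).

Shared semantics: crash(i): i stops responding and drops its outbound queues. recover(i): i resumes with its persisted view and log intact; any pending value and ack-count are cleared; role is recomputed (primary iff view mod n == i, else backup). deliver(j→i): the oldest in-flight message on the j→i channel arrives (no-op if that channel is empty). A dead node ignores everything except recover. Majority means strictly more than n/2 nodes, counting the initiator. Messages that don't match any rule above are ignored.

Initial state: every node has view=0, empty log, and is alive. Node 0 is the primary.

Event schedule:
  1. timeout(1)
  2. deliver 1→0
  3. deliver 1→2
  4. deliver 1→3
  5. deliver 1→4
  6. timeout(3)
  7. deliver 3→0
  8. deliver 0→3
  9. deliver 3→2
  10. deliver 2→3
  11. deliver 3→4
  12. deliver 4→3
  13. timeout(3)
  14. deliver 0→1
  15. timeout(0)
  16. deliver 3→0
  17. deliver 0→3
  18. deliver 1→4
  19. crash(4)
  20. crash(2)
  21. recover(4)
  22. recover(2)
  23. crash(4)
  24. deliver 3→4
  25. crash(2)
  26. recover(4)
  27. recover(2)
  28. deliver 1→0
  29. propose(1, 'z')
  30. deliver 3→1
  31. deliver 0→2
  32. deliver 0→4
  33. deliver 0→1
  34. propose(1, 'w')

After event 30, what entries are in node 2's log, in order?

1. timeout(1):  <1:prim v1 ->
2. deliver 1→0:  <0:back v1 ->
3. deliver 1→2:  <2:back v1 ->
4. deliver 1→3:  <3:back v1 ->
5. deliver 1→4:  <4:back v1 ->
6. timeout(3):  <3:back v2 ->
7. deliver 3→0:  <0:back v2 ->
8. deliver 0→3:  nop
9. deliver 3→2:  <2:prim v2 ->
10. deliver 2→3:  nop
11. deliver 3→4:  <4:back v2 ->
12. deliver 4→3:  nop
13. timeout(3):  <3:prim v3 ->
14. deliver 0→1:  nop
15. timeout(0):  <0:back v3 ->
16. deliver 3→0:  nop
17. deliver 0→3:  nop
18. deliver 1→4:  nop
19. crash(4):  <4:✗back v2 ->
20. crash(2):  <2:✗prim v2 ->
21. recover(4):  <4:back v2 ->
22. recover(2):  <2:prim v2 ->
23. crash(4):  <4:✗back v2 ->
24. deliver 3→4:  nop
25. crash(2):  <2:✗prim v2 ->
26. recover(4):  <4:back v2 ->
27. recover(2):  <2:prim v2 ->
28. deliver 1→0:  nop
29. propose(1,'z'):  nop
30. deliver 3→1:  <1:back v2 ->

empty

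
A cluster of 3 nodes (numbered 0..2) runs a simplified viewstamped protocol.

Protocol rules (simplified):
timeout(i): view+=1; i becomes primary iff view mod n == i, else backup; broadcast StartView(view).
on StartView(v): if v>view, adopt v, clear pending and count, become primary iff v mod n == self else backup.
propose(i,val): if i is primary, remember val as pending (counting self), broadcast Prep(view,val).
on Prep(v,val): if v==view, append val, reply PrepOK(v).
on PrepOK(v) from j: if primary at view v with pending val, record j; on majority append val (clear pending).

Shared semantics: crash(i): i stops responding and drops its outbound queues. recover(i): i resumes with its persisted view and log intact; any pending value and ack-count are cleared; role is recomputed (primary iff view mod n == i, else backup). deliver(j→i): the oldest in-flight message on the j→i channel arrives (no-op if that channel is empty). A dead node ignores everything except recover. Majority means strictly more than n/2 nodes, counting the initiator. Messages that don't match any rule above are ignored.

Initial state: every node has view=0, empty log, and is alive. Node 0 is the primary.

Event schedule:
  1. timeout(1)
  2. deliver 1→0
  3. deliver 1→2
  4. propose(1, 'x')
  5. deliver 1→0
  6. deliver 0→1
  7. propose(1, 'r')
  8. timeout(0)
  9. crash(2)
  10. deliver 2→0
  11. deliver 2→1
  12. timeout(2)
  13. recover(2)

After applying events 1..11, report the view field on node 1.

1

after 1 — timeout(1): n1:prim/v1/[-]
after 2 — deliver 1→0: n0:back/v1/[-]
after 3 — deliver 1→2: n2:back/v1/[-]
after 4 — propose(1,'x'): ·
after 5 — deliver 1→0: n0:back/v1/[x]
after 6 — deliver 0→1: n1:prim/v1/[x]
after 7 — propose(1,'r'): ·
after 8 — timeout(0): n0:back/v2/[x]
after 9 — crash(2): n2:✗back/v1/[-]
after 10 — deliver 2→0: ·
after 11 — deliver 2→1: ·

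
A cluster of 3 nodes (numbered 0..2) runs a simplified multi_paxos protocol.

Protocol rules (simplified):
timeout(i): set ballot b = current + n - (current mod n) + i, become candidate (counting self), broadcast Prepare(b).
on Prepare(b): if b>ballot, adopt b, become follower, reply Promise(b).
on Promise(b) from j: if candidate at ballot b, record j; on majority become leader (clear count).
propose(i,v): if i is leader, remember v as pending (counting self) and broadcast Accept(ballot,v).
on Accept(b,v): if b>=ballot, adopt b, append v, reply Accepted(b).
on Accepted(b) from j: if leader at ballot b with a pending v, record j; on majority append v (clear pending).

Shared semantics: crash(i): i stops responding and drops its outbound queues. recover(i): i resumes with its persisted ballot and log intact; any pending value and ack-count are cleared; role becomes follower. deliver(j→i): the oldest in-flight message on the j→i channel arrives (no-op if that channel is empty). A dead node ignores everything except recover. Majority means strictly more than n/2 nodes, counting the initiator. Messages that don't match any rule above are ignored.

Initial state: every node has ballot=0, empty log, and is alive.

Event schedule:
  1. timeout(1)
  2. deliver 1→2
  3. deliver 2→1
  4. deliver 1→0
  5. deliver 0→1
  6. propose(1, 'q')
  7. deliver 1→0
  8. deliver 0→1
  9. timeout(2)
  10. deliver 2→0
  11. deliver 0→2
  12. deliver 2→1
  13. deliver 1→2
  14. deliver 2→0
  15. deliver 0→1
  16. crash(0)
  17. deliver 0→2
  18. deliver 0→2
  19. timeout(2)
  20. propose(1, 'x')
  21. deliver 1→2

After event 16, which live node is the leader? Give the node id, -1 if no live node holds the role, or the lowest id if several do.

2

[1] timeout(1) → N1(cand b4 [-])
[2] deliver 1→2 → N2(foll b4 [-])
[3] deliver 2→1 → N1(lead b4 [-])
[4] deliver 1→0 → N0(foll b4 [-])
[5] deliver 0→1 → ∅
[6] propose(1,'q') → ∅
[7] deliver 1→0 → N0(foll b4 [q])
[8] deliver 0→1 → N1(lead b4 [q])
[9] timeout(2) → N2(cand b8 [-])
[10] deliver 2→0 → N0(foll b8 [q])
[11] deliver 0→2 → N2(lead b8 [-])
[12] deliver 2→1 → N1(foll b8 [q])
[13] deliver 1→2 → ∅
[14] deliver 2→0 → ∅
[15] deliver 0→1 → ∅
[16] crash(0) → N0(✗foll b8 [q])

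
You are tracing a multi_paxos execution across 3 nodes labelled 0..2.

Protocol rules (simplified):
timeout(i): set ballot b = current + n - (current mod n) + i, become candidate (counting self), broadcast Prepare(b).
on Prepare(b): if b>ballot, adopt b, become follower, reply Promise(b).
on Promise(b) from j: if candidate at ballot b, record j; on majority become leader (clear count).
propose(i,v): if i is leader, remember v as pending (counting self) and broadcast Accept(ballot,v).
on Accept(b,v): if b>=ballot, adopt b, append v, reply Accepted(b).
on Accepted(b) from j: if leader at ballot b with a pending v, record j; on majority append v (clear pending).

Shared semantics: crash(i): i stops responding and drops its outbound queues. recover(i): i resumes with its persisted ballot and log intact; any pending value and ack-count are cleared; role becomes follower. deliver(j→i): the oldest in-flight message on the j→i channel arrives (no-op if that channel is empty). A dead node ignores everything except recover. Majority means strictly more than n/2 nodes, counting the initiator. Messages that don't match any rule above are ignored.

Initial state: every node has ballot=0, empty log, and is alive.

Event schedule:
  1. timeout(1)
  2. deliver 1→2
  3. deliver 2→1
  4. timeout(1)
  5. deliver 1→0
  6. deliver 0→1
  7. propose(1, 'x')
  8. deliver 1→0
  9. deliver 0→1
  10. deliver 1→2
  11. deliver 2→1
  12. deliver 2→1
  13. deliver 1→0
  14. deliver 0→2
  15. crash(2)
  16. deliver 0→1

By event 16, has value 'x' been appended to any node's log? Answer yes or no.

no

1. timeout(1):  <1:cand b4 ->
2. deliver 1→2:  <2:foll b4 ->
3. deliver 2→1:  <1:lead b4 ->
4. timeout(1):  <1:cand b7 ->
5. deliver 1→0:  <0:foll b4 ->
6. deliver 0→1:  nop
7. propose(1,'x'):  nop
8. deliver 1→0:  <0:foll b7 ->
9. deliver 0→1:  <1:lead b7 ->
10. deliver 1→2:  <2:foll b7 ->
11. deliver 2→1:  nop
12. deliver 2→1:  nop
13. deliver 1→0:  nop
14. deliver 0→2:  nop
15. crash(2):  <2:✗foll b7 ->
16. deliver 0→1:  nop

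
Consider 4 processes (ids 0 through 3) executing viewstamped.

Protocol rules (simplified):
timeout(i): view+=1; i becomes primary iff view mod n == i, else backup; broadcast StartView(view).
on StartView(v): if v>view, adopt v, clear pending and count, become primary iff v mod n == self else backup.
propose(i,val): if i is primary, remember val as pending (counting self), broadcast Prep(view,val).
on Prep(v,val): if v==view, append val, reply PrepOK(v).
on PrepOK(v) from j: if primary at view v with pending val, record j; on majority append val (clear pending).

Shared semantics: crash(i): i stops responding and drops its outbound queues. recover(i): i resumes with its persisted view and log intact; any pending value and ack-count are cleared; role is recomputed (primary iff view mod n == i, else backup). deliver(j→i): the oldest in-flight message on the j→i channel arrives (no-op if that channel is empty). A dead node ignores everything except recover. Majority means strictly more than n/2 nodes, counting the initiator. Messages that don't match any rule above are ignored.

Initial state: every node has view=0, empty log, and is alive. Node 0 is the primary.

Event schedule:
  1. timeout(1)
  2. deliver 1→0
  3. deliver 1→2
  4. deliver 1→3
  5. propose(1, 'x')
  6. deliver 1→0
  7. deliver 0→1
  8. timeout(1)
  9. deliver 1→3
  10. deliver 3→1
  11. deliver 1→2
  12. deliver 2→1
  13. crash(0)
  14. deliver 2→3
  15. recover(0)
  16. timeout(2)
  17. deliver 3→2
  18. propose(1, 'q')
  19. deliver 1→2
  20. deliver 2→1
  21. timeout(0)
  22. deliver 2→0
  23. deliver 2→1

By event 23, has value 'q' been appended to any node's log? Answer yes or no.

no

1. timeout(1):  <1:prim v1 ->
2. deliver 1→0:  <0:back v1 ->
3. deliver 1→2:  <2:back v1 ->
4. deliver 1→3:  <3:back v1 ->
5. propose(1,'x'):  nop
6. deliver 1→0:  <0:back v1 x>
7. deliver 0→1:  nop
8. timeout(1):  <1:back v2 ->
9. deliver 1→3:  <3:back v1 x>
10. deliver 3→1:  nop
11. deliver 1→2:  <2:back v1 x>
12. deliver 2→1:  nop
13. crash(0):  <0:✗back v1 x>
14. deliver 2→3:  nop
15. recover(0):  <0:back v1 x>
16. timeout(2):  <2:prim v2 x>
17. deliver 3→2:  nop
18. propose(1,'q'):  nop
19. deliver 1→2:  nop
20. deliver 2→1:  nop
21. timeout(0):  <0:back v2 x>
22. deliver 2→0:  nop
23. deliver 2→1:  nop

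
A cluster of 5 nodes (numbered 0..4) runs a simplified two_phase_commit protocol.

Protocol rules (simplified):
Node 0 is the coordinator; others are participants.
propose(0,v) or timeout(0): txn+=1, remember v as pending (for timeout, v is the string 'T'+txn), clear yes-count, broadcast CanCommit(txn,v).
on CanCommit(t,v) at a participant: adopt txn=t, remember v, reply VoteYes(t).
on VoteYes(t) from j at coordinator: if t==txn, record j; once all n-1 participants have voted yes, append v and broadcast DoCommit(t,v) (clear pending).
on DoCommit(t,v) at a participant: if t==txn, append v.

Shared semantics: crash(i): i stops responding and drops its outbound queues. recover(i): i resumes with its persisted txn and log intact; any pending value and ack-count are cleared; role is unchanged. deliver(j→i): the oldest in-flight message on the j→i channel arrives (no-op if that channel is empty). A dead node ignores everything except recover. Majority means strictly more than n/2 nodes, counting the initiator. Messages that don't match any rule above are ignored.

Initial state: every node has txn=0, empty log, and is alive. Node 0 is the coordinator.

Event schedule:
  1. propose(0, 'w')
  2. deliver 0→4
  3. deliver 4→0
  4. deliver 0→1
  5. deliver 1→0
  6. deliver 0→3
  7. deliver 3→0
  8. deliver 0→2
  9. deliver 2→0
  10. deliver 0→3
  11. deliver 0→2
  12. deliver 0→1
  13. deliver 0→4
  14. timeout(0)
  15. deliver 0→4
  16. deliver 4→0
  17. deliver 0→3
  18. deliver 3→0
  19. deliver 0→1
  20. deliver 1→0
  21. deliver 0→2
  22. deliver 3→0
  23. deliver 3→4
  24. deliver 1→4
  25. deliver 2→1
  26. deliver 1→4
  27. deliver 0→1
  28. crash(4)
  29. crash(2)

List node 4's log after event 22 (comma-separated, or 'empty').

step 1 propose(0,'w'): 0={coor,t=1,log=-}
step 2 deliver 0→4: 4={part,t=1,log=-}
step 3 deliver 4→0: —
step 4 deliver 0→1: 1={part,t=1,log=-}
step 5 deliver 1→0: —
step 6 deliver 0→3: 3={part,t=1,log=-}
step 7 deliver 3→0: —
step 8 deliver 0→2: 2={part,t=1,log=-}
step 9 deliver 2→0: 0={coor,t=1,log=w}
step 10 deliver 0→3: 3={part,t=1,log=w}
step 11 deliver 0→2: 2={part,t=1,log=w}
step 12 deliver 0→1: 1={part,t=1,log=w}
step 13 deliver 0→4: 4={part,t=1,log=w}
step 14 timeout(0): 0={coor,t=2,log=w}
step 15 deliver 0→4: 4={part,t=2,log=w}
step 16 deliver 4→0: —
step 17 deliver 0→3: 3={part,t=2,log=w}
step 18 deliver 3→0: —
step 19 deliver 0→1: 1={part,t=2,log=w}
step 20 deliver 1→0: —
step 21 deliver 0→2: 2={part,t=2,log=w}
step 22 deliver 3→0: —

w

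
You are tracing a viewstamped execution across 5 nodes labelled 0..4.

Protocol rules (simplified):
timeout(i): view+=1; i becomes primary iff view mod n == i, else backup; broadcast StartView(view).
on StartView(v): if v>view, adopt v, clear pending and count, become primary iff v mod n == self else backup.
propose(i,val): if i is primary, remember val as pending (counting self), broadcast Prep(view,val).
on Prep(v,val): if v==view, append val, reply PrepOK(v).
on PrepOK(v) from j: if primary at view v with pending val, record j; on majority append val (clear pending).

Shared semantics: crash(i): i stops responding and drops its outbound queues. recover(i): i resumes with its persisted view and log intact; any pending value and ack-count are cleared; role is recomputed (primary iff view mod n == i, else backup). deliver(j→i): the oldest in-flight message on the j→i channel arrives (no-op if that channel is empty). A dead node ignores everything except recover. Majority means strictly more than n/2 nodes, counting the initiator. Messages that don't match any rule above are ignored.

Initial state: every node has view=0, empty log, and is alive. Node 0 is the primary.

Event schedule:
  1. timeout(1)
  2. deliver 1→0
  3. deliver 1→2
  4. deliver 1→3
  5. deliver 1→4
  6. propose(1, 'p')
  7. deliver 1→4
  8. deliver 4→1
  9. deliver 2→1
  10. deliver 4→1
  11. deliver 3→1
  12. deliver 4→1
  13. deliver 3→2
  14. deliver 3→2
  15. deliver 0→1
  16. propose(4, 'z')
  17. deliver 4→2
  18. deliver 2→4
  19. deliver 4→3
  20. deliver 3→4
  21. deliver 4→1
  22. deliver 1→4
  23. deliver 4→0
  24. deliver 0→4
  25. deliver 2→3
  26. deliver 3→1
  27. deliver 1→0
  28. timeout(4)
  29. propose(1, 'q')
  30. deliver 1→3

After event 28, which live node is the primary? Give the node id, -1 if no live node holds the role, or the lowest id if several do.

1

e1 timeout(1): 1[prim,v=1,-]
e2 deliver 1→0: 0[back,v=1,-]
e3 deliver 1→2: 2[back,v=1,-]
e4 deliver 1→3: 3[back,v=1,-]
e5 deliver 1→4: 4[back,v=1,-]
e6 propose(1,'p'): ·
e7 deliver 1→4: 4[back,v=1,p]
e8 deliver 4→1: ·
e9 deliver 2→1: ·
e10 deliver 4→1: ·
e11 deliver 3→1: ·
e12 deliver 4→1: ·
e13 deliver 3→2: ·
e14 deliver 3→2: ·
e15 deliver 0→1: ·
e16 propose(4,'z'): ·
e17 deliver 4→2: ·
e18 deliver 2→4: ·
e19 deliver 4→3: ·
e20 deliver 3→4: ·
e21 deliver 4→1: ·
e22 deliver 1→4: ·
e23 deliver 4→0: ·
e24 deliver 0→4: ·
e25 deliver 2→3: ·
e26 deliver 3→1: ·
e27 deliver 1→0: 0[back,v=1,p]
e28 timeout(4): 4[back,v=2,p]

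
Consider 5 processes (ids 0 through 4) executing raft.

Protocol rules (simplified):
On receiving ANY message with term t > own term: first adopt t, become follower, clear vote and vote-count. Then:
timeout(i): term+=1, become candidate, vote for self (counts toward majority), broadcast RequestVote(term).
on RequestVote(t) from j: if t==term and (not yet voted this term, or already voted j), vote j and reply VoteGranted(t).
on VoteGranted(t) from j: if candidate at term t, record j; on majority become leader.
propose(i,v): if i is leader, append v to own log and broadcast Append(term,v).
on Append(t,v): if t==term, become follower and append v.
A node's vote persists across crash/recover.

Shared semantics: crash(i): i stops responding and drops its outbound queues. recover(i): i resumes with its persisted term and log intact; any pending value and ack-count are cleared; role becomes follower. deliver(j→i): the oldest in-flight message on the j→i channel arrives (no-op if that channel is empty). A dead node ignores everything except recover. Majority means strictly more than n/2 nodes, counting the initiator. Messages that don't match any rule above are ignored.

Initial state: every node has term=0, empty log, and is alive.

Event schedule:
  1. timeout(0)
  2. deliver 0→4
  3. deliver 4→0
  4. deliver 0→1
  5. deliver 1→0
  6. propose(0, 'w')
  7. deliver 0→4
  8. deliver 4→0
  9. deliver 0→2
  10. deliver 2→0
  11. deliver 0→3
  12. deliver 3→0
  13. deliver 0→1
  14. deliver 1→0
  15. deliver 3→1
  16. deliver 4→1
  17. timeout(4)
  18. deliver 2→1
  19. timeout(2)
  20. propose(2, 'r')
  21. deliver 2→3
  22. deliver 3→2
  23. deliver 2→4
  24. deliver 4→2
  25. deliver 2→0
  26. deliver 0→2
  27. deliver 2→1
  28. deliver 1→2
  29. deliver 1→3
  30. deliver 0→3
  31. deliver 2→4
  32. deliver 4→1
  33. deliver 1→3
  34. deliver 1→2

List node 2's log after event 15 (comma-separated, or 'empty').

empty

1. timeout(0):  <0:cand t1 ->
2. deliver 0→4:  <4:foll t1 ->
3. deliver 4→0:  nop
4. deliver 0→1:  <1:foll t1 ->
5. deliver 1→0:  <0:lead t1 ->
6. propose(0,'w'):  <0:lead t1 w>
7. deliver 0→4:  <4:foll t1 w>
8. deliver 4→0:  nop
9. deliver 0→2:  <2:foll t1 ->
10. deliver 2→0:  nop
11. deliver 0→3:  <3:foll t1 ->
12. deliver 3→0:  nop
13. deliver 0→1:  <1:foll t1 w>
14. deliver 1→0:  nop
15. deliver 3→1:  nop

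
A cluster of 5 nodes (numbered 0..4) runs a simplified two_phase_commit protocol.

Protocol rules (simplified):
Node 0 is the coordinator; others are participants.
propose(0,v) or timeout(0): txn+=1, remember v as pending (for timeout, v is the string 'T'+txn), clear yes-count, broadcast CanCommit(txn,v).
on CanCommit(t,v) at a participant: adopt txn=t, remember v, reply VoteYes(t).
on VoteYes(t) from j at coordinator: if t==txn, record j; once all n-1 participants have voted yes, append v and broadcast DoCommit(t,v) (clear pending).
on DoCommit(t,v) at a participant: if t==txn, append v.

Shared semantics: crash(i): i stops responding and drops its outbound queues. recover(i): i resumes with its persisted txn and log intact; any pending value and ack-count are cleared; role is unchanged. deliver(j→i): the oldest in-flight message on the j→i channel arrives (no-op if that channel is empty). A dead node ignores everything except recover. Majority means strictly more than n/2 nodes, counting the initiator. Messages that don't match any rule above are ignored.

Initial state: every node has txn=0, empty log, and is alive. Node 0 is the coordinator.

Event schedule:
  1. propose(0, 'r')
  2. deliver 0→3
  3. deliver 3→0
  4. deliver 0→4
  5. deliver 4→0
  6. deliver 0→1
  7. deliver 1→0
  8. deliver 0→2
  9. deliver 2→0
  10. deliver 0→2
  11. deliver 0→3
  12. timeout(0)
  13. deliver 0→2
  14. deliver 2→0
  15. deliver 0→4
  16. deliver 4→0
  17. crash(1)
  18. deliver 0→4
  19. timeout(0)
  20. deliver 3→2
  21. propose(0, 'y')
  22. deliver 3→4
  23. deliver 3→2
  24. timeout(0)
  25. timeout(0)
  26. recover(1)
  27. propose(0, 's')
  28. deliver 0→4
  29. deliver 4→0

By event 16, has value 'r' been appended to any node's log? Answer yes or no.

yes

step 1 propose(0,'r'): 0={coor,t=1,log=-}
step 2 deliver 0→3: 3={part,t=1,log=-}
step 3 deliver 3→0: —
step 4 deliver 0→4: 4={part,t=1,log=-}
step 5 deliver 4→0: —
step 6 deliver 0→1: 1={part,t=1,log=-}
step 7 deliver 1→0: —
step 8 deliver 0→2: 2={part,t=1,log=-}
step 9 deliver 2→0: 0={coor,t=1,log=r}
step 10 deliver 0→2: 2={part,t=1,log=r}
step 11 deliver 0→3: 3={part,t=1,log=r}
step 12 timeout(0): 0={coor,t=2,log=r}
step 13 deliver 0→2: 2={part,t=2,log=r}
step 14 deliver 2→0: —
step 15 deliver 0→4: 4={part,t=1,log=r}
step 16 deliver 4→0: —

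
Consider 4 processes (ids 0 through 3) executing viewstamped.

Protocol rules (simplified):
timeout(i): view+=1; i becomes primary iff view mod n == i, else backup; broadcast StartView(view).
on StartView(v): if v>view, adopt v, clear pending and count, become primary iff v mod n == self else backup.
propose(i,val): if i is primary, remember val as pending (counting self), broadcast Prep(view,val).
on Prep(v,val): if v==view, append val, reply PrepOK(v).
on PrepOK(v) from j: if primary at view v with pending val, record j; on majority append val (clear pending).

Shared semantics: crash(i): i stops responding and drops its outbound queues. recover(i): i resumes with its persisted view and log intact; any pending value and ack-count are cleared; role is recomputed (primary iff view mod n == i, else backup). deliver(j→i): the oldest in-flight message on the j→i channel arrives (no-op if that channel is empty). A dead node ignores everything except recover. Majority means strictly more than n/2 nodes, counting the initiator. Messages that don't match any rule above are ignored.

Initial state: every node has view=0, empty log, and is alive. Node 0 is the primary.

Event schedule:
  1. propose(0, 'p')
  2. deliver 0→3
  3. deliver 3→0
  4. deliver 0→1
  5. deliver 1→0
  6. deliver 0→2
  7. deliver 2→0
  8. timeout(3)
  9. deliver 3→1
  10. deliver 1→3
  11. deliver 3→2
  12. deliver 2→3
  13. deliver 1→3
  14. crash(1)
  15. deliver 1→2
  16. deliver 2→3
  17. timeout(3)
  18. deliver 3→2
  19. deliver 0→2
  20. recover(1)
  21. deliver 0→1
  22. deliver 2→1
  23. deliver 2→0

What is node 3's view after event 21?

after 1 — propose(0,'p'): ·
after 2 — deliver 0→3: n3:back/v0/[p]
after 3 — deliver 3→0: ·
after 4 — deliver 0→1: n1:back/v0/[p]
after 5 — deliver 1→0: n0:prim/v0/[p]
after 6 — deliver 0→2: n2:back/v0/[p]
after 7 — deliver 2→0: ·
after 8 — timeout(3): n3:back/v1/[p]
after 9 — deliver 3→1: n1:prim/v1/[p]
after 10 — deliver 1→3: ·
after 11 — deliver 3→2: n2:back/v1/[p]
after 12 — deliver 2→3: ·
after 13 — deliver 1→3: ·
after 14 — crash(1): n1:✗prim/v1/[p]
after 15 — deliver 1→2: ·
after 16 — deliver 2→3: ·
after 17 — timeout(3): n3:back/v2/[p]
after 18 — deliver 3→2: n2:prim/v2/[p]
after 19 — deliver 0→2: ·
after 20 — recover(1): n1:prim/v1/[p]
after 21 — deliver 0→1: ·

2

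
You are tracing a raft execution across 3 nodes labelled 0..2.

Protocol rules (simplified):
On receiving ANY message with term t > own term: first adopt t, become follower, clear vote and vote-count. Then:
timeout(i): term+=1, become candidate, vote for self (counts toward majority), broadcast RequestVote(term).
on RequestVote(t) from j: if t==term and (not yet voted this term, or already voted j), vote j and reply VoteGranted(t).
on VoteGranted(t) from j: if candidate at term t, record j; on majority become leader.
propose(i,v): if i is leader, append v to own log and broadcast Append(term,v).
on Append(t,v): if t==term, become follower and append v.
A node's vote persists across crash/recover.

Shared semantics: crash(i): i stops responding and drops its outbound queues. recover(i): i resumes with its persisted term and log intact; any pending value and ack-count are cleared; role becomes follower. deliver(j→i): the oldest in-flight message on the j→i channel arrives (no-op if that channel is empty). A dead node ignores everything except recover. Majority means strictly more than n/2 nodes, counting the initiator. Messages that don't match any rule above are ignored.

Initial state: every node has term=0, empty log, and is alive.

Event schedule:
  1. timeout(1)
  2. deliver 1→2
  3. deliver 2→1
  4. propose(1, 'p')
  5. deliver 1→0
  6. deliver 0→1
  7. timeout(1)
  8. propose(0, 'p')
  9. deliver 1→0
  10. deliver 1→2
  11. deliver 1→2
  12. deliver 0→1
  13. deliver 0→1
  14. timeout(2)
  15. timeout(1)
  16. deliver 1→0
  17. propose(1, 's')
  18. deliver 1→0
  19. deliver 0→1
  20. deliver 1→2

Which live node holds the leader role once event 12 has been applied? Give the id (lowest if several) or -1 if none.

-1

1. timeout(1):  <1:cand t1 ->
2. deliver 1→2:  <2:foll t1 ->
3. deliver 2→1:  <1:lead t1 ->
4. propose(1,'p'):  <1:lead t1 p>
5. deliver 1→0:  <0:foll t1 ->
6. deliver 0→1:  nop
7. timeout(1):  <1:cand t2 p>
8. propose(0,'p'):  nop
9. deliver 1→0:  <0:foll t1 p>
10. deliver 1→2:  <2:foll t1 p>
11. deliver 1→2:  <2:foll t2 p>
12. deliver 0→1:  nop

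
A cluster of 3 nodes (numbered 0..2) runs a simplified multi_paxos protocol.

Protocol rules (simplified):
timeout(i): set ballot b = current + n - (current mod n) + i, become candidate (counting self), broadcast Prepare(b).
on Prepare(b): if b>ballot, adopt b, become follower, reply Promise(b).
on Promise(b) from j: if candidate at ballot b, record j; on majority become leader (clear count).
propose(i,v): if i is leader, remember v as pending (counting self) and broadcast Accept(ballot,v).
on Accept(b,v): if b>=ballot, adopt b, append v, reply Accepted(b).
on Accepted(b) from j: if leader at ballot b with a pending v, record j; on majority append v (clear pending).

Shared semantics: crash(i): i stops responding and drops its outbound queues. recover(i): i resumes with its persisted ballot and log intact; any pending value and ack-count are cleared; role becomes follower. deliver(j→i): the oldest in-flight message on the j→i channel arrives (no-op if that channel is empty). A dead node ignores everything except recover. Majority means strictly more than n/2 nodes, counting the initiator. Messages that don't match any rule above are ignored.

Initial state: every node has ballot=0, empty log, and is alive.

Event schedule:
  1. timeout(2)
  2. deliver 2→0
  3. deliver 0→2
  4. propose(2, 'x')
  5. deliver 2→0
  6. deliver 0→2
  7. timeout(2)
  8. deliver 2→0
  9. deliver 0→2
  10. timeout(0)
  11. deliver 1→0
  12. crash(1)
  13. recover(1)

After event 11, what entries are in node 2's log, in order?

[1] timeout(2) → N2(cand b5 [-])
[2] deliver 2→0 → N0(foll b5 [-])
[3] deliver 0→2 → N2(lead b5 [-])
[4] propose(2,'x') → ∅
[5] deliver 2→0 → N0(foll b5 [x])
[6] deliver 0→2 → N2(lead b5 [x])
[7] timeout(2) → N2(cand b8 [x])
[8] deliver 2→0 → N0(foll b8 [x])
[9] deliver 0→2 → N2(lead b8 [x])
[10] timeout(0) → N0(cand b9 [x])
[11] deliver 1→0 → ∅

x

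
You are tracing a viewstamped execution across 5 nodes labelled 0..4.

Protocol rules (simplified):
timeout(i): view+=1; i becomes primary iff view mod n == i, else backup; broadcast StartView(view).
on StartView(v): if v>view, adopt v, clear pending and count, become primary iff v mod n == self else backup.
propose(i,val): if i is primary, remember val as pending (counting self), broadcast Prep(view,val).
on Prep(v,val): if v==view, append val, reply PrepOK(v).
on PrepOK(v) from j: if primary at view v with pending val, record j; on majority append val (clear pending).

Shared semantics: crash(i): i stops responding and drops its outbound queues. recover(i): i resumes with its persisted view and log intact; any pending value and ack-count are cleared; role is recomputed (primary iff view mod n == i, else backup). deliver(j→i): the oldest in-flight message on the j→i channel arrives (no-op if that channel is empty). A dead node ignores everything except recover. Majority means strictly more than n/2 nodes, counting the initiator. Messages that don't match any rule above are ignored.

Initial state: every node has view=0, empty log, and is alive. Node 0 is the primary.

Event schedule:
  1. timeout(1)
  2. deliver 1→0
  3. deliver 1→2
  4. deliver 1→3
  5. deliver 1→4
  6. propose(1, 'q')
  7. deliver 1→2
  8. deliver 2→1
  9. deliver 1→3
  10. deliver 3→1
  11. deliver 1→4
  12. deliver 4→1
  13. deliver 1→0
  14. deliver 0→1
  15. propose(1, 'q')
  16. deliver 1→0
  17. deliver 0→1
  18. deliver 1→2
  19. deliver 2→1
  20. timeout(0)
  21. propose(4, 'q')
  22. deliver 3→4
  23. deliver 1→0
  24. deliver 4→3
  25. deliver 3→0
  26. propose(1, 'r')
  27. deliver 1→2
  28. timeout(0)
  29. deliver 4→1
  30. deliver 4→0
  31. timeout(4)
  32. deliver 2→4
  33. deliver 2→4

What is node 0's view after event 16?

after 1 — timeout(1): n1:prim/v1/[-]
after 2 — deliver 1→0: n0:back/v1/[-]
after 3 — deliver 1→2: n2:back/v1/[-]
after 4 — deliver 1→3: n3:back/v1/[-]
after 5 — deliver 1→4: n4:back/v1/[-]
after 6 — propose(1,'q'): ·
after 7 — deliver 1→2: n2:back/v1/[q]
after 8 — deliver 2→1: ·
after 9 — deliver 1→3: n3:back/v1/[q]
after 10 — deliver 3→1: n1:prim/v1/[q]
after 11 — deliver 1→4: n4:back/v1/[q]
after 12 — deliver 4→1: ·
after 13 — deliver 1→0: n0:back/v1/[q]
after 14 — deliver 0→1: ·
after 15 — propose(1,'q'): ·
after 16 — deliver 1→0: n0:back/v1/[q,q]

1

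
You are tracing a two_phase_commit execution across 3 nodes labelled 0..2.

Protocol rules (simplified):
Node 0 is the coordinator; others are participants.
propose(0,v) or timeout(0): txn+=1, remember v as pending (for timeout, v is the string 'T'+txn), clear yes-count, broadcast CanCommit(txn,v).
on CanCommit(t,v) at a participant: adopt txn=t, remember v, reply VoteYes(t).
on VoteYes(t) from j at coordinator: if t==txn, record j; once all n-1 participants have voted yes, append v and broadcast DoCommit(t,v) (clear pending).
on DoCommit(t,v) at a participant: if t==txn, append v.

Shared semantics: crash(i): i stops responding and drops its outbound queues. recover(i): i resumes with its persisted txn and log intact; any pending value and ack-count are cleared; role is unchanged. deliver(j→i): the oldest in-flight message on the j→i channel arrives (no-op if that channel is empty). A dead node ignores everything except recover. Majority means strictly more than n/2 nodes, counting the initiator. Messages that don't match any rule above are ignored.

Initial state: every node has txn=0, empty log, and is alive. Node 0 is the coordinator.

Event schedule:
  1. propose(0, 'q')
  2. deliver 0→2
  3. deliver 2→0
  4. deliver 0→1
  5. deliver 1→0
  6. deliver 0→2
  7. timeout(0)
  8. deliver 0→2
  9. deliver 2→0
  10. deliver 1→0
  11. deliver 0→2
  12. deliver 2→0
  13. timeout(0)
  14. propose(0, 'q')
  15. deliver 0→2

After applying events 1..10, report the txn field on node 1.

after 1 — propose(0,'q'): n0:coor/t1/[-]
after 2 — deliver 0→2: n2:part/t1/[-]
after 3 — deliver 2→0: ·
after 4 — deliver 0→1: n1:part/t1/[-]
after 5 — deliver 1→0: n0:coor/t1/[q]
after 6 — deliver 0→2: n2:part/t1/[q]
after 7 — timeout(0): n0:coor/t2/[q]
after 8 — deliver 0→2: n2:part/t2/[q]
after 9 — deliver 2→0: ·
after 10 — deliver 1→0: ·

1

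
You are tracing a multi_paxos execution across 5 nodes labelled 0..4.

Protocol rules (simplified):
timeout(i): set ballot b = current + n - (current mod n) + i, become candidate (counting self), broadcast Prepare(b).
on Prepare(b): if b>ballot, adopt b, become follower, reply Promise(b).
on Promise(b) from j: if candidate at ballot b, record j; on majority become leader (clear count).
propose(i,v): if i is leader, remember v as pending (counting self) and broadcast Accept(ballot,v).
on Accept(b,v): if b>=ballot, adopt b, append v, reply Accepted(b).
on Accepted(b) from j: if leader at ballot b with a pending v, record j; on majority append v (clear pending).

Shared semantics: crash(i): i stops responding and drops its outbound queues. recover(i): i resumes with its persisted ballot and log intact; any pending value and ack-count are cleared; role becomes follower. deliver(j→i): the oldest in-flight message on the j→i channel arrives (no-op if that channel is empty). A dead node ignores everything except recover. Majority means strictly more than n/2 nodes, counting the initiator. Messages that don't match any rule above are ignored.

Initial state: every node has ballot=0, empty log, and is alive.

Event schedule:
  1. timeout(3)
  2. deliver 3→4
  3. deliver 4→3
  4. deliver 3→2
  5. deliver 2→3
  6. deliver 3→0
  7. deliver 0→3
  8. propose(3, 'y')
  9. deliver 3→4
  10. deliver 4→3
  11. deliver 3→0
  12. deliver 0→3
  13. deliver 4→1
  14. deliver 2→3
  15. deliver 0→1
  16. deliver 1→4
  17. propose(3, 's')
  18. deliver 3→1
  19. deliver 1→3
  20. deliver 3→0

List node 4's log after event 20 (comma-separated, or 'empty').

y

[1] timeout(3) → N3(cand b8 [-])
[2] deliver 3→4 → N4(foll b8 [-])
[3] deliver 4→3 → ∅
[4] deliver 3→2 → N2(foll b8 [-])
[5] deliver 2→3 → N3(lead b8 [-])
[6] deliver 3→0 → N0(foll b8 [-])
[7] deliver 0→3 → ∅
[8] propose(3,'y') → ∅
[9] deliver 3→4 → N4(foll b8 [y])
[10] deliver 4→3 → ∅
[11] deliver 3→0 → N0(foll b8 [y])
[12] deliver 0→3 → N3(lead b8 [y])
[13] deliver 4→1 → ∅
[14] deliver 2→3 → ∅
[15] deliver 0→1 → ∅
[16] deliver 1→4 → ∅
[17] propose(3,'s') → ∅
[18] deliver 3→1 → N1(foll b8 [-])
[19] deliver 1→3 → ∅
[20] deliver 3→0 → N0(foll b8 [y,s])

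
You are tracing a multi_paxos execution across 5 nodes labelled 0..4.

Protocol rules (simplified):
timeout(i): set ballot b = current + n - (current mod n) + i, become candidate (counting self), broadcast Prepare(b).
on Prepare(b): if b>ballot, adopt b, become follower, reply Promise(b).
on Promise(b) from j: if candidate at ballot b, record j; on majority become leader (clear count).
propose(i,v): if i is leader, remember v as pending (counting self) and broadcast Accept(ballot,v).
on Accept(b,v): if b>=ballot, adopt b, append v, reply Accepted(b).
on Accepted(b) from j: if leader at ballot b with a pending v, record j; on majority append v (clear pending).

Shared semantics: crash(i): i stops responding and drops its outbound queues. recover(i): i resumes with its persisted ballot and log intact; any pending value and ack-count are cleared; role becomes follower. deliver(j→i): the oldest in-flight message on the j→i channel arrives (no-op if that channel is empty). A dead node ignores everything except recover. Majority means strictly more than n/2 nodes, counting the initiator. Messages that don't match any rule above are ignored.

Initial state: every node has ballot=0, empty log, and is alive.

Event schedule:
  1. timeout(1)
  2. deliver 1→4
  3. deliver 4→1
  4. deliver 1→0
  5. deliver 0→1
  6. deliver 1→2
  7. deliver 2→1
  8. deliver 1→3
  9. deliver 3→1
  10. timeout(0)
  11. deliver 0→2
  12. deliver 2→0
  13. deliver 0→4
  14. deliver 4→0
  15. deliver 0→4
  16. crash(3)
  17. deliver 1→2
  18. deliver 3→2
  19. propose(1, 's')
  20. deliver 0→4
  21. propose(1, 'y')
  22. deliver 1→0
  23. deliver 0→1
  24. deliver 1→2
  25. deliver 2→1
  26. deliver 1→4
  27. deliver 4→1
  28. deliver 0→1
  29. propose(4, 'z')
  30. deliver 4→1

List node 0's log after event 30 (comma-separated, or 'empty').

e1 timeout(1): 1[cand,b=6,-]
e2 deliver 1→4: 4[foll,b=6,-]
e3 deliver 4→1: ·
e4 deliver 1→0: 0[foll,b=6,-]
e5 deliver 0→1: 1[lead,b=6,-]
e6 deliver 1→2: 2[foll,b=6,-]
e7 deliver 2→1: ·
e8 deliver 1→3: 3[foll,b=6,-]
e9 deliver 3→1: ·
e10 timeout(0): 0[cand,b=10,-]
e11 deliver 0→2: 2[foll,b=10,-]
e12 deliver 2→0: ·
e13 deliver 0→4: 4[foll,b=10,-]
e14 deliver 4→0: 0[lead,b=10,-]
e15 deliver 0→4: ·
e16 crash(3): 3[✗foll,b=6,-]
e17 deliver 1→2: ·
e18 deliver 3→2: ·
e19 propose(1,'s'): ·
e20 deliver 0→4: ·
e21 propose(1,'y'): ·
e22 deliver 1→0: ·
e23 deliver 0→1: 1[foll,b=10,-]
e24 deliver 1→2: ·
e25 deliver 2→1: ·
e26 deliver 1→4: ·
e27 deliver 4→1: ·
e28 deliver 0→1: ·
e29 propose(4,'z'): ·
e30 deliver 4→1: ·

empty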